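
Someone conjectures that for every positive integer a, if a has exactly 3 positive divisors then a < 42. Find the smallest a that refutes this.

a = 49

For a = 4, 9, 25 the conclusion holds.
a = 49: τ(49) = 3; 49 ≥ 42.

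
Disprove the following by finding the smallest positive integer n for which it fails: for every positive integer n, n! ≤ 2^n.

n = 4

A counterexample is any positive integer n such that n! > 2^n; we check each in order.
n = 1: n! = 1 and 2^n = 2, so 1 ≤ 2.
n = 2: n! = 2 and 2^n = 4, so 2 ≤ 4.
n = 3: n! = 6 and 2^n = 8, so 6 ≤ 8.
n = 4: n! = 24 and 2^n = 16, so 24 > 16.
Hence n = 4 is a counterexample.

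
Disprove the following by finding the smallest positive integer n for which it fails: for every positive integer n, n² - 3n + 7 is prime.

We need the least positive integer n for which n² - 3n + 7 is not prime.
n = 1: n² - 3n + 7 = 5, prime.
n = 2: n² - 3n + 7 = 5, prime.
n = 3: n² - 3n + 7 = 7, prime.
n = 4: n² - 3n + 7 = 11, prime.
n = 5: n² - 3n + 7 = 17, prime.
n = 6: n² - 3n + 7 = 25 = 5 × 5, composite.

n = 6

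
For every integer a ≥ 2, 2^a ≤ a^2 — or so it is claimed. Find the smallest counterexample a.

a = 5

We need the least integer a ≥ 2 for which 2^a > a^2.
For a = 2, 3, 4 the conclusion holds.
a = 5: 2^a = 32 and a^2 = 25, so 32 > 25.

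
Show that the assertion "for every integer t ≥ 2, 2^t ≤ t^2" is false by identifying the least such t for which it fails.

A counterexample is any integer t ≥ 2 such that 2^t > t^2; we check each in order.
For t = 2, 3, 4 the conclusion holds.
t = 5: 2^t = 32 and t^2 = 25, so 32 > 25.

t = 5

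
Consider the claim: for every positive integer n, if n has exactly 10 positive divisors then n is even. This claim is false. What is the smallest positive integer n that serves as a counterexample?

n = 405

The first 9 eligible values, up to n = 368, all satisfy the conclusion.
n = 405: divisors of 405: 10 divisors; 405 is odd.
Hence n = 405 is a counterexample.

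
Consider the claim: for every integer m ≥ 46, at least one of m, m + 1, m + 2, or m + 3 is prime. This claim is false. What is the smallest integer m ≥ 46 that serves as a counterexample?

Check each integer m ≥ 46 in order until m, m + 1, m + 2, m + 3 are all composite.
m = 46: 47 is prime.
m = 47: 47 is prime.
m = 48: 48 = 2 × 24; 49 = 7 × 7; 50 = 2 × 25; 51 = 3 × 17 — all composite.
Thus m = 48 disproves the claim, and no smaller m works.

m = 48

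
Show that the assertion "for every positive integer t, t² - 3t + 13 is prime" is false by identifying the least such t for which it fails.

t = 12

For t = 1, 2, 3, 4, …, 9, 10, 11 the conclusion holds.
t = 12: t² - 3t + 13 = 121 = 11 × 11, composite.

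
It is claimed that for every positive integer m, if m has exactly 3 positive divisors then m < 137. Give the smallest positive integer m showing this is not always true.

m = 169

We need the least positive integer m for which m has exactly 3 positive divisors but the claim fails.
The first 5 eligible values, up to m = 121, all satisfy the conclusion.
m = 169: τ(169) = 3; 169 ≥ 137.
So m = 169 is the smallest counterexample.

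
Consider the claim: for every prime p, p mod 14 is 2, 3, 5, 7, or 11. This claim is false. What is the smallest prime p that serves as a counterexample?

p = 13

Check each prime p in order until the claim fails.
For p = 2, 3, 5, 7, 11 the conclusion holds.
p = 13: 13 mod 14 = 13 — not in {2, 3, 5, 7, 11}.
Hence p = 13 is a counterexample.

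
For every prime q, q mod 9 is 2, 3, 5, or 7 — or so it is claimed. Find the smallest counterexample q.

q = 13

The first 5 eligible values, up to q = 11, all satisfy the conclusion.
q = 13: 13 mod 9 = 4 — not in {2, 3, 5, 7}.
Hence q = 13 is a counterexample.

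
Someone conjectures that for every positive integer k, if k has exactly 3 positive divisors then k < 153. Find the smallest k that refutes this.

k = 4: τ(4) = 3; 4 < 153.
k = 9: τ(9) = 3; 9 < 153.
k = 25: τ(25) = 3; 25 < 153.
k = 49: τ(49) = 3; 49 < 153.
k = 121: τ(121) = 3; 121 < 153.
k = 169: τ(169) = 3; 169 ≥ 153.
Thus k = 169 disproves the claim, and no smaller k works.

k = 169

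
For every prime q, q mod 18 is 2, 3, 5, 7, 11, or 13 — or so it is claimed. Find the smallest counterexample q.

For q = 2, 3, 5, 7, 11, 13 the conclusion holds.
q = 17: 17 mod 18 = 17 — not in {2, 3, 5, 7, 11, 13}.

q = 17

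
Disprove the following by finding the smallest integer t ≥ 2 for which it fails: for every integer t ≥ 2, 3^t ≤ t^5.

For t = 2, 3, 4, 5, 6, 7, 8, 9, 10 the conclusion holds.
t = 11: 3^t = 177147 and t^5 = 161051, so 177147 > 161051.

t = 11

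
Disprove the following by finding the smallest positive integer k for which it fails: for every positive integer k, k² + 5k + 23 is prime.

A counterexample is any positive integer k such that k² + 5k + 23 is not prime; we check each in order.
For k = 1, 2, 3, 4, …, 11, 12, 13 the conclusion holds.
k = 14: k² + 5k + 23 = 289 = 17 × 17, composite.
Thus k = 14 disproves the claim, and no smaller k works.

k = 14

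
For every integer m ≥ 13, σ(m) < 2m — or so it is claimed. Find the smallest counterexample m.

m = 18

A counterexample is any integer m ≥ 13 such that the claim fails; we check each in order.
m = 13: σ(13) = 14; 14 < 26.
m = 14: σ(14) = 24; 24 < 28.
m = 15: σ(15) = 24; 24 < 30.
m = 16: σ(16) = 31; 31 < 32.
m = 17: σ(17) = 18; 18 < 34.
m = 18: σ(18) = 39; 39 ≥ 36.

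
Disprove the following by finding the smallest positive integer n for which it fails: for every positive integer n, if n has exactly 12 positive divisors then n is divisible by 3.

n = 140

We need the least positive integer n for which n has exactly 12 positive divisors but n is not divisible by 3.
The first 8 eligible values, up to n = 132, all satisfy the conclusion.
n = 140: τ(140) = 12; 140 mod 3 = 2.
Thus n = 140 disproves the claim, and no smaller n works.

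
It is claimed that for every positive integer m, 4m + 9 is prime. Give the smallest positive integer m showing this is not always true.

A counterexample is any positive integer m such that 4m + 9 is not prime; we check each in order.
For m = 1, 2 the conclusion holds.
m = 3: 4m + 9 = 21 = 3 × 7, composite.
Hence m = 3 is a counterexample.

m = 3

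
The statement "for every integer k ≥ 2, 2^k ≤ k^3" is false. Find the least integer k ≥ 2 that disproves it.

k = 10

For k = 2, 3, 4, 5, 6, 7, 8, 9 the conclusion holds.
k = 10: 2^k = 1024 and k^3 = 1000, so 1024 > 1000.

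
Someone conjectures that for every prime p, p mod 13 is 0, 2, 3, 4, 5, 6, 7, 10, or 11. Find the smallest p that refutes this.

p = 47

Check each prime p in order until the claim fails.
The first 14 eligible values, up to p = 43, all satisfy the conclusion.
p = 47: 47 mod 13 = 8 — not in {0, 2, 3, 4, 5, 6, 7, 10, 11}.
Thus p = 47 disproves the claim, and no smaller p works.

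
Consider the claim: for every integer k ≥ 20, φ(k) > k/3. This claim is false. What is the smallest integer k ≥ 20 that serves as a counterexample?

A counterexample is any integer k ≥ 20 such that the claim fails; we check each in order.
For k = 20, 21, 22, 23 the conclusion holds.
k = 24: φ(24) = 8 and 24/3 = 8, so φ(24) ≤ 24/3.
So k = 24 is the smallest counterexample.

k = 24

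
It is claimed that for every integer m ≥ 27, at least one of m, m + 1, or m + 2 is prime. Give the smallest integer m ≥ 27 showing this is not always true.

Check each integer m ≥ 27 in order until m, m + 1, m + 2 are all composite.
m = 27: 29 is prime.
m = 28: 29 is prime.
m = 29: 29 is prime.
m = 30: 31 is prime.
m = 31: 31 is prime.
m = 32: 32 = 2 × 16; 33 = 3 × 11; 34 = 2 × 17 — all composite.

m = 32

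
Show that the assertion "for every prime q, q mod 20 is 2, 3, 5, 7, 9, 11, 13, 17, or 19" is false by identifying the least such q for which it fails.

q = 41

We need the least prime q for which the claim fails.
The first 12 eligible values, up to q = 37, all satisfy the conclusion.
q = 41: 41 mod 20 = 1 — not in {2, 3, 5, 7, 9, 11, 13, 17, 19}.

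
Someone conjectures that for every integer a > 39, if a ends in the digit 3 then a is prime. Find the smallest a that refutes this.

a = 63

Check each integer a > 39 in order until a ends in the digit 3 but a is not prime.
a = 43: 43 ends in 3 and is prime.
a = 53: 53 ends in 3 and is prime.
a = 63: 63 ends in 3; 63 = 3 × 21, composite.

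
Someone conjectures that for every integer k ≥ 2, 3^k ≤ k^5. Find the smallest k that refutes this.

Check each integer k ≥ 2 in order until 3^k > k^5.
For k = 2, 3, 4, 5, 6, 7, 8, 9, 10 the conclusion holds.
k = 11: 3^k = 177147 and k^5 = 161051, so 177147 > 161051.
So k = 11 is the smallest counterexample.

k = 11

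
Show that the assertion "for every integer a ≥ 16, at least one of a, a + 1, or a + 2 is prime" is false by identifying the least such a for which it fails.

a = 20

a = 16: 17 is prime.
a = 17: 17 is prime.
a = 18: 19 is prime.
a = 19: 19 is prime.
a = 20: 20 = 2 × 10; 21 = 3 × 7; 22 = 2 × 11 — all composite.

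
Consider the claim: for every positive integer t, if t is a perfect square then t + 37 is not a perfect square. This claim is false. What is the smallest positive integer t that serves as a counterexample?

t = 324

We need the least positive integer t for which t is a perfect square but t + 37 is a perfect square.
For t = 1, 4, 9, 16, …, 225, 256, 289 the conclusion holds.
t = 324: 324 = 18² and 324 + 37 = 361 = 19².
Hence t = 324 is a counterexample.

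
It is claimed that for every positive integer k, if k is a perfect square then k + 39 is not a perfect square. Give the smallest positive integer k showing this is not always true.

k = 25

For k = 1, 4, 9, 16 the conclusion holds.
k = 25: 25 = 5² and 25 + 39 = 64 = 8².
So k = 25 is the smallest counterexample.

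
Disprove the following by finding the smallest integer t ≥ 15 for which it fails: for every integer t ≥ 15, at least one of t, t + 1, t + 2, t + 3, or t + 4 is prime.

Check each integer t ≥ 15 in order until t, t + 1, t + 2, t + 3, t + 4 are all composite.
For t = 15, 16, 17, 18, 19, 20, 21, 22, 23 the conclusion holds.
t = 24: 24 = 2 × 12; 25 = 5 × 5; 26 = 2 × 13; 27 = 3 × 9; 28 = 2 × 14 — all composite.
Thus t = 24 disproves the claim, and no smaller t works.

t = 24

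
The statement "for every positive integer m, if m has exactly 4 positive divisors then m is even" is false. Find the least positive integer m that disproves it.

m = 15

The first 4 eligible values, up to m = 14, all satisfy the conclusion.
m = 15: divisors of 15: 1, 3, 5, 15; 15 is odd.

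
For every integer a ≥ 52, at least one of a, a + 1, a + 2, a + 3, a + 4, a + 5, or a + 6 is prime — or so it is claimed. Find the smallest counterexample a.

Check each integer a ≥ 52 in order until a, a + 1, a + 2, a + 3, a + 4, a + 5, a + 6 are all composite.
For a = 52, 53, 54, 55, …, 87, 88, 89 the conclusion holds.
a = 90: 90 = 2 × 45; 91 = 7 × 13; 92 = 2 × 46; 93 = 3 × 31; 94 = 2 × 47; 95 = 5 × 19; 96 = 2 × 48 — all composite.

a = 90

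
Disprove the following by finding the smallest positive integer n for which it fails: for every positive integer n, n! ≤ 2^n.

n = 1: n! = 1 and 2^n = 2, so 1 ≤ 2.
n = 2: n! = 2 and 2^n = 4, so 2 ≤ 4.
n = 3: n! = 6 and 2^n = 8, so 6 ≤ 8.
n = 4: n! = 24 and 2^n = 16, so 24 > 16.

n = 4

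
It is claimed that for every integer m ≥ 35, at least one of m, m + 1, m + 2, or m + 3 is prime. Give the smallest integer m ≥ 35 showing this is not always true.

For m = 35, 36, 37, 38, …, 45, 46, 47 the conclusion holds.
m = 48: 48 = 2 × 24; 49 = 7 × 7; 50 = 2 × 25; 51 = 3 × 17 — all composite.
Hence m = 48 is a counterexample.

m = 48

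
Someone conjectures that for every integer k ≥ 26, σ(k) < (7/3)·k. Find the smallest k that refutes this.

We need the least integer k ≥ 26 for which the claim fails.
The first 4 eligible values, up to k = 29, all satisfy the conclusion.
k = 30: σ(30) = 72; 72 ≥ 70.
So k = 30 is the smallest counterexample.

k = 30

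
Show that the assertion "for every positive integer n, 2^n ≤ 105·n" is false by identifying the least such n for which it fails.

n = 11

A counterexample is any positive integer n such that 2^n > 105·n; we check each in order.
For n = 1, 2, 3, 4, 5, 6, 7, 8, 9, 10 the conclusion holds.
n = 11: 2^n = 2048 and 105·n = 1155, so 2048 > 1155.
Hence n = 11 is a counterexample.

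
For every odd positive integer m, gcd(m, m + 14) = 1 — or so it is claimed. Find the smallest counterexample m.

m = 7

We need the least odd positive integer m for which gcd(m, m + 14) > 1.
m = 1: gcd(1, 15) = 1.
m = 3: gcd(3, 17) = 1.
m = 5: gcd(5, 19) = 1.
m = 7: gcd(7, 21) = 7.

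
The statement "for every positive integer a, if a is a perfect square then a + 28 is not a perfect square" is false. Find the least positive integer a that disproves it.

For a = 1, 4, 9, 16, 25 the conclusion holds.
a = 36: 36 = 6² and 36 + 28 = 64 = 8².

a = 36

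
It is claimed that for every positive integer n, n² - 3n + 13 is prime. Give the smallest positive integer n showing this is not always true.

For n = 1, 2, 3, 4, …, 9, 10, 11 the conclusion holds.
n = 12: n² - 3n + 13 = 121 = 11 × 11, composite.

n = 12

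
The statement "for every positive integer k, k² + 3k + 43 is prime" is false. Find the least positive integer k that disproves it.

k = 39

Check each positive integer k in order until k² + 3k + 43 is not prime.
For k = 1, 2, 3, 4, …, 36, 37, 38 the conclusion holds.
k = 39: k² + 3k + 43 = 1681 = 41 × 41, composite.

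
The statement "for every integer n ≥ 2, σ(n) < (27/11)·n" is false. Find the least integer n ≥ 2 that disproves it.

n = 24

Check each integer n ≥ 2 in order until the claim fails.
The first 22 eligible values, up to n = 23, all satisfy the conclusion.
n = 24: σ(24) = 60; 60 ≥ 648/11.
So n = 24 is the smallest counterexample.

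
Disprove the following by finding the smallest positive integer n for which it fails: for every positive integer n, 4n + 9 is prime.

A counterexample is any positive integer n such that 4n + 9 is not prime; we check each in order.
For n = 1, 2 the conclusion holds.
n = 3: 4n + 9 = 21 = 3 × 7, composite.
So n = 3 is the smallest counterexample.

n = 3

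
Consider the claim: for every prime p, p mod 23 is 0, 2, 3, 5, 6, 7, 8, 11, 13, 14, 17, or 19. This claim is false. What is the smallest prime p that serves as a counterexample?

For p = 2, 3, 5, 7, …, 29, 31, 37 the conclusion holds.
p = 41: 41 mod 23 = 18 — not in {0, 2, 3, 5, 6, 7, 8, 11, 13, 14, 17, 19}.
Thus p = 41 disproves the claim, and no smaller p works.

p = 41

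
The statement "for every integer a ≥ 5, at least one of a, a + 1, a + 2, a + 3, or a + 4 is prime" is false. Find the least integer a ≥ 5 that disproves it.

a = 24

We need the least integer a ≥ 5 for which a, a + 1, a + 2, a + 3, a + 4 are all composite.
For a = 5, 6, 7, 8, …, 21, 22, 23 the conclusion holds.
a = 24: 24 = 2 × 12; 25 = 5 × 5; 26 = 2 × 13; 27 = 3 × 9; 28 = 2 × 14 — all composite.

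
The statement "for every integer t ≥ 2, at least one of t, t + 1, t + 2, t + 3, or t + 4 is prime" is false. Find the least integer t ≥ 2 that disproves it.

t = 24

We need the least integer t ≥ 2 for which t, t + 1, t + 2, t + 3, t + 4 are all composite.
For t = 2, 3, 4, 5, …, 21, 22, 23 the conclusion holds.
t = 24: 24 = 2 × 12; 25 = 5 × 5; 26 = 2 × 13; 27 = 3 × 9; 28 = 2 × 14 — all composite.
Hence t = 24 is a counterexample.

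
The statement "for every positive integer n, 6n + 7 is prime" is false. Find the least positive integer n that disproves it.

A counterexample is any positive integer n such that 6n + 7 is not prime; we check each in order.
n = 1: 6n + 7 = 13, prime.
n = 2: 6n + 7 = 19, prime.
n = 3: 6n + 7 = 25 = 5 × 5, composite.

n = 3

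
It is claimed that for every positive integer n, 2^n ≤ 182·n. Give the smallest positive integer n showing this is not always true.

For n = 1, 2, 3, 4, 5, 6, 7, 8, 9, 10 the conclusion holds.
n = 11: 2^n = 2048 and 182·n = 2002, so 2048 > 2002.
So n = 11 is the smallest counterexample.

n = 11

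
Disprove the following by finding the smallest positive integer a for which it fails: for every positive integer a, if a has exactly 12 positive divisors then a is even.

a = 315

Check each positive integer a in order until a has exactly 12 positive divisors but a is odd.
For a = 60, 72, 84, 90, …, 294, 306, 308 the conclusion holds.
a = 315: divisors of 315: 12 divisors; 315 is odd.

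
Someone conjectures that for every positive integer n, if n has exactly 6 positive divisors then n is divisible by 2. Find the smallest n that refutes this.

For n = 12, 18, 20, 28, 32, 44 the conclusion holds.
n = 45: τ(45) = 6; 45 mod 2 = 1.

n = 45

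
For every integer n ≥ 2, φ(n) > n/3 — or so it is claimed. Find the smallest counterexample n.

n = 6

The first 4 eligible values, up to n = 5, all satisfy the conclusion.
n = 6: φ(6) = 2 and 6/3 = 2, so φ(6) ≤ 6/3.
Thus n = 6 disproves the claim, and no smaller n works.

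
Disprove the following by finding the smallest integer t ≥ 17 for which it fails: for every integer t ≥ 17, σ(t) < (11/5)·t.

t = 24

t = 17: σ(17) = 18; 18 < 187/5.
t = 18: σ(18) = 39; 39 < 198/5.
t = 19: σ(19) = 20; 20 < 209/5.
t = 20: σ(20) = 42; 42 < 44.
t = 21: σ(21) = 32; 32 < 231/5.
t = 22: σ(22) = 36; 36 < 242/5.
t = 23: σ(23) = 24; 24 < 253/5.
t = 24: σ(24) = 60; 60 ≥ 264/5.
Thus t = 24 disproves the claim, and no smaller t works.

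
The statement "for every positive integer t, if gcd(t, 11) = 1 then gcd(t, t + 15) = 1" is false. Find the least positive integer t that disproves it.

t = 3

We need the least positive integer t for which gcd(t, 11) = 1 but gcd(t, t + 15) > 1.
t = 1: gcd(1, 16) = 1.
t = 2: gcd(2, 17) = 1.
t = 3: gcd(3, 18) = 3.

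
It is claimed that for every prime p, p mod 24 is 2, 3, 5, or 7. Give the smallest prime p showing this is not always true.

We need the least prime p for which the claim fails.
The first 4 eligible values, up to p = 7, all satisfy the conclusion.
p = 11: 11 mod 24 = 11 — not in {2, 3, 5, 7}.

p = 11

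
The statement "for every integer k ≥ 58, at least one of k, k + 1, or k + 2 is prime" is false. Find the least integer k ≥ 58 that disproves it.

k = 58: 59 is prime.
k = 59: 59 is prime.
k = 60: 61 is prime.
k = 61: 61 is prime.
k = 62: 62 = 2 × 31; 63 = 3 × 21; 64 = 2 × 32 — all composite.
Thus k = 62 disproves the claim, and no smaller k works.

k = 62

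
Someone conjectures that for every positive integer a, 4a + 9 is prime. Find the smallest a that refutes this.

a = 3

Check each positive integer a in order until 4a + 9 is not prime.
For a = 1, 2 the conclusion holds.
a = 3: 4a + 9 = 21 = 3 × 7, composite.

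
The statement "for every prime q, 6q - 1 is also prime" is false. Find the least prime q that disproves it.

q = 11

The first 4 eligible values, up to q = 7, all satisfy the conclusion.
q = 11: 6q - 1 = 65 = 5 × 13, not prime.
Thus q = 11 disproves the claim, and no smaller q works.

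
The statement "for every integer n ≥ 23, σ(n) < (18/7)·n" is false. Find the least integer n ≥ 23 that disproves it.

Check each integer n ≥ 23 in order until the claim fails.
For n = 23, 24, 25, 26, …, 45, 46, 47 the conclusion holds.
n = 48: σ(48) = 124; 124 ≥ 864/7.

n = 48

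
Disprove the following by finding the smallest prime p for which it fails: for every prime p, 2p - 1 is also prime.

p = 5

We need the least prime p for which 2p - 1 is not prime.
p = 2: 2p - 1 = 3, prime.
p = 3: 2p - 1 = 5, prime.
p = 5: 2p - 1 = 9 = 3 × 3, not prime.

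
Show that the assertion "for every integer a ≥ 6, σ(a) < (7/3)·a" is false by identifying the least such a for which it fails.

a = 12

For a = 6, 7, 8, 9, 10, 11 the conclusion holds.
a = 12: σ(12) = 28; 28 ≥ 28.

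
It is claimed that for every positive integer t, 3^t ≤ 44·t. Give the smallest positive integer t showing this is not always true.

A counterexample is any positive integer t such that 3^t > 44·t; we check each in order.
For t = 1, 2, 3, 4 the conclusion holds.
t = 5: 3^t = 243 and 44·t = 220, so 243 > 220.
So t = 5 is the smallest counterexample.

t = 5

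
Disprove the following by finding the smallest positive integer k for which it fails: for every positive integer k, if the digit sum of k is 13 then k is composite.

k = 67

k = 49: digit sum 13; 49 is composite.
k = 58: digit sum 13; 58 is composite.
k = 67: digit sum 13; 67 is prime, not composite.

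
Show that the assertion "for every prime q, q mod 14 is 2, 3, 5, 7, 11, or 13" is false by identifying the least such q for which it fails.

A counterexample is any prime q such that the claim fails; we check each in order.
q = 2: 2 mod 14 = 2.
q = 3: 3 mod 14 = 3.
q = 5: 5 mod 14 = 5.
q = 7: 7 mod 14 = 7.
q = 11: 11 mod 14 = 11.
q = 13: 13 mod 14 = 13.
q = 17: 17 mod 14 = 3.
q = 19: 19 mod 14 = 5.
q = 23: 23 mod 14 = 9 — not in {2, 3, 5, 7, 11, 13}.

q = 23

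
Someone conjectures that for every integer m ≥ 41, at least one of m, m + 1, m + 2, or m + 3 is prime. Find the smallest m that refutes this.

We need the least integer m ≥ 41 for which m, m + 1, m + 2, m + 3 are all composite.
m = 41: 41 is prime.
m = 42: 43 is prime.
m = 43: 43 is prime.
m = 44: 47 is prime.
m = 45: 47 is prime.
m = 46: 47 is prime.
m = 47: 47 is prime.
m = 48: 48 = 2 × 24; 49 = 7 × 7; 50 = 2 × 25; 51 = 3 × 17 — all composite.

m = 48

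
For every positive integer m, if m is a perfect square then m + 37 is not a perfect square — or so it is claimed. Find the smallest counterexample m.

m = 324

We need the least positive integer m for which m is a perfect square but m + 37 is a perfect square.
For m = 1, 4, 9, 16, …, 225, 256, 289 the conclusion holds.
m = 324: 324 = 18² and 324 + 37 = 361 = 19².
So m = 324 is the smallest counterexample.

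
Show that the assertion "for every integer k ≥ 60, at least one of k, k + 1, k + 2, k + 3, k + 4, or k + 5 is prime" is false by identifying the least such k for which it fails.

k = 90

Check each integer k ≥ 60 in order until k, k + 1, k + 2, k + 3, k + 4, k + 5 are all composite.
The first 30 eligible values, up to k = 89, all satisfy the conclusion.
k = 90: 90 = 2 × 45; 91 = 7 × 13; 92 = 2 × 46; 93 = 3 × 31; 94 = 2 × 47; 95 = 5 × 19 — all composite.
Thus k = 90 disproves the claim, and no smaller k works.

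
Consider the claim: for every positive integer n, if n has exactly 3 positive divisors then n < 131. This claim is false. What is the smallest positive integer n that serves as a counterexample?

n = 169

Check each positive integer n in order until n has exactly 3 positive divisors but the claim fails.
For n = 4, 9, 25, 49, 121 the conclusion holds.
n = 169: τ(169) = 3; 169 ≥ 131.
Hence n = 169 is a counterexample.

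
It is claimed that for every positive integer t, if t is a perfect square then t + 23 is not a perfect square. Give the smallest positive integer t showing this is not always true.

For t = 1, 4, 9, 16, 25, 36, 49, 64, 81, 100 the conclusion holds.
t = 121: 121 = 11² and 121 + 23 = 144 = 12².

t = 121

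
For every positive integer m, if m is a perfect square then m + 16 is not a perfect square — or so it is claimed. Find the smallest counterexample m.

m = 9

A counterexample is any positive integer m such that m is a perfect square but m + 16 is a perfect square; we check each in order.
m = 1: 1 + 16 = 17, not a perfect square.
m = 4: 4 + 16 = 20, not a perfect square.
m = 9: 9 = 3² and 9 + 16 = 25 = 5².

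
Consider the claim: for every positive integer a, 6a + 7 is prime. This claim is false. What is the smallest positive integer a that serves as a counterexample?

Check each positive integer a in order until 6a + 7 is not prime.
For a = 1, 2 the conclusion holds.
a = 3: 6a + 7 = 25 = 5 × 5, composite.

a = 3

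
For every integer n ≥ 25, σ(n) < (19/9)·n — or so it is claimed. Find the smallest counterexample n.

n = 30

A counterexample is any integer n ≥ 25 such that the claim fails; we check each in order.
The first 5 eligible values, up to n = 29, all satisfy the conclusion.
n = 30: σ(30) = 72; 72 ≥ 190/3.
So n = 30 is the smallest counterexample.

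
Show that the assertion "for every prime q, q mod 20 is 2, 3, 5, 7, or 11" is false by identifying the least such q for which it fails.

q = 13

Check each prime q in order until the claim fails.
For q = 2, 3, 5, 7, 11 the conclusion holds.
q = 13: 13 mod 20 = 13 — not in {2, 3, 5, 7, 11}.
So q = 13 is the smallest counterexample.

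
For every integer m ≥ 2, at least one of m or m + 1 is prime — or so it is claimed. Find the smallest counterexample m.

m = 8

For m = 2, 3, 4, 5, 6, 7 the conclusion holds.
m = 8: 8 = 2 × 4; 9 = 3 × 3 — both composite.
So m = 8 is the smallest counterexample.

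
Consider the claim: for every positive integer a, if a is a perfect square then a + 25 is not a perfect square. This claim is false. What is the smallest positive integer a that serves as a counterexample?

For a = 1, 4, 9, 16, …, 81, 100, 121 the conclusion holds.
a = 144: 144 = 12² and 144 + 25 = 169 = 13².
So a = 144 is the smallest counterexample.

a = 144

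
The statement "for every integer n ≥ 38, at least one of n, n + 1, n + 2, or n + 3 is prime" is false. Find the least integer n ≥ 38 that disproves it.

n = 48

For n = 38, 39, 40, 41, 42, 43, 44, 45, 46, 47 the conclusion holds.
n = 48: 48 = 2 × 24; 49 = 7 × 7; 50 = 2 × 25; 51 = 3 × 17 — all composite.
Hence n = 48 is a counterexample.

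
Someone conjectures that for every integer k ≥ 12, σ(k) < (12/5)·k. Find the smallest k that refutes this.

k = 24

We need the least integer k ≥ 12 for which the claim fails.
For k = 12, 13, 14, 15, …, 21, 22, 23 the conclusion holds.
k = 24: σ(24) = 60; 60 ≥ 288/5.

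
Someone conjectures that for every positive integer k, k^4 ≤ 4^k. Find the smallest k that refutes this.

Check each positive integer k in order until k^4 > 4^k.
k = 1: k^4 = 1 and 4^k = 4, so 1 ≤ 4.
k = 2: k^4 = 16 and 4^k = 16, so 16 ≤ 16.
k = 3: k^4 = 81 and 4^k = 64, so 81 > 64.
So k = 3 is the smallest counterexample.

k = 3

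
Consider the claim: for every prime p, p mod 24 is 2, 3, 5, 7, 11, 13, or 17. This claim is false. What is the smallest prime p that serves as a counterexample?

A counterexample is any prime p such that the claim fails; we check each in order.
The first 7 eligible values, up to p = 17, all satisfy the conclusion.
p = 19: 19 mod 24 = 19 — not in {2, 3, 5, 7, 11, 13, 17}.

p = 19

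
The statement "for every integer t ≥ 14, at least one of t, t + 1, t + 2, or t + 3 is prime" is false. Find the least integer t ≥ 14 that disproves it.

t = 24

A counterexample is any integer t ≥ 14 such that t, t + 1, t + 2, t + 3 are all composite; we check each in order.
For t = 14, 15, 16, 17, 18, 19, 20, 21, 22, 23 the conclusion holds.
t = 24: 24 = 2 × 12; 25 = 5 × 5; 26 = 2 × 13; 27 = 3 × 9 — all composite.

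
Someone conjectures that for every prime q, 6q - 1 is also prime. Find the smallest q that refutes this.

q = 11

Check each prime q in order until 6q - 1 is not prime.
For q = 2, 3, 5, 7 the conclusion holds.
q = 11: 6q - 1 = 65 = 5 × 13, not prime.
Thus q = 11 disproves the claim, and no smaller q works.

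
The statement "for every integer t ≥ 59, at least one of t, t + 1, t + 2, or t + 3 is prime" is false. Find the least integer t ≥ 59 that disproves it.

Check each integer t ≥ 59 in order until t, t + 1, t + 2, t + 3 are all composite.
t = 59: 59 is prime.
t = 60: 61 is prime.
t = 61: 61 is prime.
t = 62: 62 = 2 × 31; 63 = 3 × 21; 64 = 2 × 32; 65 = 5 × 13 — all composite.

t = 62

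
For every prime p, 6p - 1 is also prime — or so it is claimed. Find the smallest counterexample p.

Check each prime p in order until 6p - 1 is not prime.
p = 2: 6p - 1 = 11, prime.
p = 3: 6p - 1 = 17, prime.
p = 5: 6p - 1 = 29, prime.
p = 7: 6p - 1 = 41, prime.
p = 11: 6p - 1 = 65 = 5 × 13, not prime.

p = 11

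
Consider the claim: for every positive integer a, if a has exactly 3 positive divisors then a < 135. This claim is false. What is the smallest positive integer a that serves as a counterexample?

For a = 4, 9, 25, 49, 121 the conclusion holds.
a = 169: τ(169) = 3; 169 ≥ 135.
So a = 169 is the smallest counterexample.

a = 169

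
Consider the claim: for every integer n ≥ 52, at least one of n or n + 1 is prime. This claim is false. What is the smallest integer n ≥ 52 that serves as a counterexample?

A counterexample is any integer n ≥ 52 such that n, n + 1 are both composite; we check each in order.
n = 52: 53 is prime.
n = 53: 53 is prime.
n = 54: 54 = 2 × 27; 55 = 5 × 11 — both composite.
Hence n = 54 is a counterexample.

n = 54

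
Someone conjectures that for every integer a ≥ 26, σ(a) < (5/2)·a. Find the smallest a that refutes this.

The first 10 eligible values, up to a = 35, all satisfy the conclusion.
a = 36: σ(36) = 91; 91 ≥ 90.
Thus a = 36 disproves the claim, and no smaller a works.

a = 36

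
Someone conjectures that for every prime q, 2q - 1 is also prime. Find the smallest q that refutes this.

Check each prime q in order until 2q - 1 is not prime.
q = 2: 2q - 1 = 3, prime.
q = 3: 2q - 1 = 5, prime.
q = 5: 2q - 1 = 9 = 3 × 3, not prime.

q = 5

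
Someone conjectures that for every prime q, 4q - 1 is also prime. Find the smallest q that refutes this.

We need the least prime q for which 4q - 1 is not prime.
For q = 2, 3, 5 the conclusion holds.
q = 7: 4q - 1 = 27 = 3 × 9, not prime.
Thus q = 7 disproves the claim, and no smaller q works.

q = 7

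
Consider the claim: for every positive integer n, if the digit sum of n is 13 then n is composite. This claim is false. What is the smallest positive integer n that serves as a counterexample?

n = 67

A counterexample is any positive integer n such that the digit sum of n is 13 but n is prime; we check each in order.
For n = 49, 58 the conclusion holds.
n = 67: digit sum 13; 67 is prime, not composite.
Thus n = 67 disproves the claim, and no smaller n works.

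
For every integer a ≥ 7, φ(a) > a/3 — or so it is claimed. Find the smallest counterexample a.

a = 12

A counterexample is any integer a ≥ 7 such that the claim fails; we check each in order.
For a = 7, 8, 9, 10, 11 the conclusion holds.
a = 12: φ(12) = 4 and 12/3 = 4, so φ(12) ≤ 12/3.
Thus a = 12 disproves the claim, and no smaller a works.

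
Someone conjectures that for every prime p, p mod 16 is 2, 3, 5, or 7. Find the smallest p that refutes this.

p = 11

Check each prime p in order until the claim fails.
For p = 2, 3, 5, 7 the conclusion holds.
p = 11: 11 mod 16 = 11 — not in {2, 3, 5, 7}.
Thus p = 11 disproves the claim, and no smaller p works.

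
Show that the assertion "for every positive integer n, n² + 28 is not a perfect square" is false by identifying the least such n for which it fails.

n = 6

We need the least positive integer n for which n² + 28 is a perfect square.
The first 5 eligible values, up to n = 5, all satisfy the conclusion.
n = 6: 6² + 28 = 64 = 8², a perfect square.
So n = 6 is the smallest counterexample.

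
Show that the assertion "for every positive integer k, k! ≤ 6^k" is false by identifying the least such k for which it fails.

k = 14

The first 13 eligible values, up to k = 13, all satisfy the conclusion.
k = 14: k! = 87178291200 and 6^k = 78364164096, so 87178291200 > 78364164096.
So k = 14 is the smallest counterexample.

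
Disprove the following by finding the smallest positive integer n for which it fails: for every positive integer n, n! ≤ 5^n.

n = 12

A counterexample is any positive integer n such that n! > 5^n; we check each in order.
The first 11 eligible values, up to n = 11, all satisfy the conclusion.
n = 12: n! = 479001600 and 5^n = 244140625, so 479001600 > 244140625.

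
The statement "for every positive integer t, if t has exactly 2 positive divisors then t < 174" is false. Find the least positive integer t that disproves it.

The first 40 eligible values, up to t = 173, all satisfy the conclusion.
t = 179: τ(179) = 2; 179 ≥ 174.

t = 179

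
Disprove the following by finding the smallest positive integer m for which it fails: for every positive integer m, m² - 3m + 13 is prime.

m = 12

A counterexample is any positive integer m such that m² - 3m + 13 is not prime; we check each in order.
For m = 1, 2, 3, 4, …, 9, 10, 11 the conclusion holds.
m = 12: m² - 3m + 13 = 121 = 11 × 11, composite.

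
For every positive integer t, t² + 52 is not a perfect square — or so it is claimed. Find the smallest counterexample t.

We need the least positive integer t for which t² + 52 is a perfect square.
For t = 1, 2, 3, 4, …, 9, 10, 11 the conclusion holds.
t = 12: 12² + 52 = 196 = 14², a perfect square.
So t = 12 is the smallest counterexample.

t = 12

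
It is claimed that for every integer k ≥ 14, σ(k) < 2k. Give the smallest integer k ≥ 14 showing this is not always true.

k = 18

A counterexample is any integer k ≥ 14 such that the claim fails; we check each in order.
For k = 14, 15, 16, 17 the conclusion holds.
k = 18: σ(18) = 39; 39 ≥ 36.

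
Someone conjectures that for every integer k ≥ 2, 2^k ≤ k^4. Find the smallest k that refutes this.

k = 17

We need the least integer k ≥ 2 for which 2^k > k^4.
For k = 2, 3, 4, 5, …, 14, 15, 16 the conclusion holds.
k = 17: 2^k = 131072 and k^4 = 83521, so 131072 > 83521.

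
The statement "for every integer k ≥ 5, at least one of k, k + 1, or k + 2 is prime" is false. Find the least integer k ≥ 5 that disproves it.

A counterexample is any integer k ≥ 5 such that k, k + 1, k + 2 are all composite; we check each in order.
k = 5: 5 is prime.
k = 6: 7 is prime.
k = 7: 7 is prime.
k = 8: 8 = 2 × 4; 9 = 3 × 3; 10 = 2 × 5 — all composite.

k = 8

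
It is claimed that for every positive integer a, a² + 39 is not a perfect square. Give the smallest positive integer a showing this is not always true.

Check each positive integer a in order until a² + 39 is a perfect square.
The first 4 eligible values, up to a = 4, all satisfy the conclusion.
a = 5: 5² + 39 = 64 = 8², a perfect square.

a = 5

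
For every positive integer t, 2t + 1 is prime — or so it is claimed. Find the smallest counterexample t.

t = 4

Check each positive integer t in order until 2t + 1 is not prime.
For t = 1, 2, 3 the conclusion holds.
t = 4: 2t + 1 = 9 = 3 × 3, composite.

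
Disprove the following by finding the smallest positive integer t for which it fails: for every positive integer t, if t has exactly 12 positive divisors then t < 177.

t = 198

We need the least positive integer t for which t has exactly 12 positive divisors but the claim fails.
For t = 60, 72, 84, 90, …, 150, 156, 160 the conclusion holds.
t = 198: τ(198) = 12; 198 ≥ 177.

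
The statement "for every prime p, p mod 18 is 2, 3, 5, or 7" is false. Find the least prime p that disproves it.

We need the least prime p for which the claim fails.
For p = 2, 3, 5, 7 the conclusion holds.
p = 11: 11 mod 18 = 11 — not in {2, 3, 5, 7}.

p = 11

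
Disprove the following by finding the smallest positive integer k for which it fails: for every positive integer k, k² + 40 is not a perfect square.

k = 3

For k = 1, 2 the conclusion holds.
k = 3: 3² + 40 = 49 = 7², a perfect square.
Hence k = 3 is a counterexample.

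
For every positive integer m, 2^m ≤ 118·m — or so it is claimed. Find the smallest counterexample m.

A counterexample is any positive integer m such that 2^m > 118·m; we check each in order.
For m = 1, 2, 3, 4, 5, 6, 7, 8, 9, 10 the conclusion holds.
m = 11: 2^m = 2048 and 118·m = 1298, so 2048 > 1298.

m = 11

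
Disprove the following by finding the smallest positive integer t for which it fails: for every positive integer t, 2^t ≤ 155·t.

Check each positive integer t in order until 2^t > 155·t.
For t = 1, 2, 3, 4, 5, 6, 7, 8, 9, 10 the conclusion holds.
t = 11: 2^t = 2048 and 155·t = 1705, so 2048 > 1705.
Thus t = 11 disproves the claim, and no smaller t works.

t = 11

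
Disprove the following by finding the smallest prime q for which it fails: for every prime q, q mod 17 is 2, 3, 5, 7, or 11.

q = 13

q = 2: 2 mod 17 = 2.
q = 3: 3 mod 17 = 3.
q = 5: 5 mod 17 = 5.
q = 7: 7 mod 17 = 7.
q = 11: 11 mod 17 = 11.
q = 13: 13 mod 17 = 13 — not in {2, 3, 5, 7, 11}.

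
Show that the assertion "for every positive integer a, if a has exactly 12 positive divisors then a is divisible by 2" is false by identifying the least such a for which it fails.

a = 315

For a = 60, 72, 84, 90, …, 294, 306, 308 the conclusion holds.
a = 315: τ(315) = 12; 315 mod 2 = 1.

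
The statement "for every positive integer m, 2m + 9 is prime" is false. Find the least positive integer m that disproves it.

A counterexample is any positive integer m such that 2m + 9 is not prime; we check each in order.
For m = 1, 2 the conclusion holds.
m = 3: 2m + 9 = 15 = 3 × 5, composite.

m = 3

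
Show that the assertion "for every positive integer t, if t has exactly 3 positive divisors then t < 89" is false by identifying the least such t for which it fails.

t = 121

A counterexample is any positive integer t such that t has exactly 3 positive divisors but the claim fails; we check each in order.
t = 4: τ(4) = 3; 4 < 89.
t = 9: τ(9) = 3; 9 < 89.
t = 25: τ(25) = 3; 25 < 89.
t = 49: τ(49) = 3; 49 < 89.
t = 121: τ(121) = 3; 121 ≥ 89.
Hence t = 121 is a counterexample.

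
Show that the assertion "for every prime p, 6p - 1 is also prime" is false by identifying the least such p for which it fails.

We need the least prime p for which 6p - 1 is not prime.
The first 4 eligible values, up to p = 7, all satisfy the conclusion.
p = 11: 6p - 1 = 65 = 5 × 13, not prime.
Thus p = 11 disproves the claim, and no smaller p works.

p = 11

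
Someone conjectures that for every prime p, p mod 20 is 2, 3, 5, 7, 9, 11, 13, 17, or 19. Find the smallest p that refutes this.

We need the least prime p for which the claim fails.
For p = 2, 3, 5, 7, …, 29, 31, 37 the conclusion holds.
p = 41: 41 mod 20 = 1 — not in {2, 3, 5, 7, 9, 11, 13, 17, 19}.

p = 41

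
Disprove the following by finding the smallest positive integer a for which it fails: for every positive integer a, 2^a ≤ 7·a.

We need the least positive integer a for which 2^a > 7·a.
a = 1: 2^a = 2 and 7·a = 7, so 2 ≤ 7.
a = 2: 2^a = 4 and 7·a = 14, so 4 ≤ 14.
a = 3: 2^a = 8 and 7·a = 21, so 8 ≤ 21.
a = 4: 2^a = 16 and 7·a = 28, so 16 ≤ 28.
a = 5: 2^a = 32 and 7·a = 35, so 32 ≤ 35.
a = 6: 2^a = 64 and 7·a = 42, so 64 > 42.
So a = 6 is the smallest counterexample.

a = 6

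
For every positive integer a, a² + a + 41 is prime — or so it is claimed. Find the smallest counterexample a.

a = 40

For a = 1, 2, 3, 4, …, 37, 38, 39 the conclusion holds.
a = 40: a² + a + 41 = 1681 = 41 × 41, composite.
Hence a = 40 is a counterexample.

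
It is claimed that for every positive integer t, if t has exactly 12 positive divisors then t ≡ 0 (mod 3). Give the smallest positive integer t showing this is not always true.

t = 140

The first 8 eligible values, up to t = 132, all satisfy the conclusion.
t = 140: τ(140) = 12; 140 ≡ 2 (mod 3).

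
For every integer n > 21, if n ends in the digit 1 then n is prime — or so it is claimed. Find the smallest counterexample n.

We need the least integer n > 21 for which n ends in the digit 1 but n is not prime.
n = 31: 31 ends in 1 and is prime.
n = 41: 41 ends in 1 and is prime.
n = 51: 51 ends in 1; 51 = 3 × 17, composite.
Thus n = 51 disproves the claim, and no smaller n works.

n = 51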